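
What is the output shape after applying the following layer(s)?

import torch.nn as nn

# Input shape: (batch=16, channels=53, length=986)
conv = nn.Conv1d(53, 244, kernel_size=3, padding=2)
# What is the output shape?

Input shape: (16, 53, 986)
Output shape: (16, 244, 988)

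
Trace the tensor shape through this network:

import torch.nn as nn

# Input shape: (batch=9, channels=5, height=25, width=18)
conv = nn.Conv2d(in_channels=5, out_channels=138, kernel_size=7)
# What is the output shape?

Input shape: (9, 5, 25, 18)
Output shape: (9, 138, 19, 12)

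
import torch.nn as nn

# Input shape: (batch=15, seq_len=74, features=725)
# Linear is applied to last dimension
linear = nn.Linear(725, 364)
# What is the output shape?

Input shape: (15, 74, 725)
Output shape: (15, 74, 364)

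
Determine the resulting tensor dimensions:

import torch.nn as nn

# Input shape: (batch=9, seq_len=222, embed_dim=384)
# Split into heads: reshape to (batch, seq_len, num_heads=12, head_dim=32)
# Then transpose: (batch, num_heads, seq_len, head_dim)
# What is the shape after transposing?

Input shape: (9, 222, 384)
  -> after reshape: (9, 222, 12, 32)
Output shape: (9, 12, 222, 32)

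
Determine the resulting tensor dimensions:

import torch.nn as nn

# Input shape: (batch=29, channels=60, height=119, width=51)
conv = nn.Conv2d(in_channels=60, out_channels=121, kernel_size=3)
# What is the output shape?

Input shape: (29, 60, 119, 51)
Output shape: (29, 121, 117, 49)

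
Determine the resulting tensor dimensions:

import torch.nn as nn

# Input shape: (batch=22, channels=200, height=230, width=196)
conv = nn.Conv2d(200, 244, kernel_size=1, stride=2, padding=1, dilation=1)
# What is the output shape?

Input shape: (22, 200, 230, 196)
Output shape: (22, 244, 116, 99)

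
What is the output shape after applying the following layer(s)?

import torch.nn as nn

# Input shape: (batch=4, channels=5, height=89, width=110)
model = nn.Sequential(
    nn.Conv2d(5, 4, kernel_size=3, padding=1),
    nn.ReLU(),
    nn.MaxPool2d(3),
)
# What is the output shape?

Input shape: (4, 5, 89, 110)
  -> after Conv2d: (4, 4, 89, 110)
  -> after ReLU: (4, 4, 89, 110)
Output shape: (4, 4, 29, 36)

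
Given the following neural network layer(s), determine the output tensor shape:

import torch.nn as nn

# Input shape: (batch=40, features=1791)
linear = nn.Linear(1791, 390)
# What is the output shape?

Input shape: (40, 1791)
Output shape: (40, 390)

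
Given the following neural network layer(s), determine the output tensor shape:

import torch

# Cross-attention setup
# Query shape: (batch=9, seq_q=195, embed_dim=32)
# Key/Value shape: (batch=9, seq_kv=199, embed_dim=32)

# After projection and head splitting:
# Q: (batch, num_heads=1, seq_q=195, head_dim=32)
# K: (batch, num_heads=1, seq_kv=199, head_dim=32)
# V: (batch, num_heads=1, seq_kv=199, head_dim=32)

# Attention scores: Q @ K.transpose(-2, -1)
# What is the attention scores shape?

Input shape: (9, 195, 32)
Output shape: (9, 1, 195, 199)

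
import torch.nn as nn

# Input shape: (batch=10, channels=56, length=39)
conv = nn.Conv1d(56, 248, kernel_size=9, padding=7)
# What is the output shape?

Input shape: (10, 56, 39)
Output shape: (10, 248, 45)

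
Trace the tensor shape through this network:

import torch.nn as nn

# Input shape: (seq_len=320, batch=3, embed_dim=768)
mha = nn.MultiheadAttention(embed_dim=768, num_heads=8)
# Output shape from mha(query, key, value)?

Input shape: (320, 3, 768)
Output shape: (320, 3, 768)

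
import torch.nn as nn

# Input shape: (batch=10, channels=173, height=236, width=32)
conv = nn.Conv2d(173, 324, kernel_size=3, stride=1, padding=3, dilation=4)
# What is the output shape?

Input shape: (10, 173, 236, 32)
Output shape: (10, 324, 234, 30)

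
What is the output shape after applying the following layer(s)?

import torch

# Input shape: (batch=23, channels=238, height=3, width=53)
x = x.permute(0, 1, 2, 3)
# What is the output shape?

Input shape: (23, 238, 3, 53)
Output shape: (23, 238, 3, 53)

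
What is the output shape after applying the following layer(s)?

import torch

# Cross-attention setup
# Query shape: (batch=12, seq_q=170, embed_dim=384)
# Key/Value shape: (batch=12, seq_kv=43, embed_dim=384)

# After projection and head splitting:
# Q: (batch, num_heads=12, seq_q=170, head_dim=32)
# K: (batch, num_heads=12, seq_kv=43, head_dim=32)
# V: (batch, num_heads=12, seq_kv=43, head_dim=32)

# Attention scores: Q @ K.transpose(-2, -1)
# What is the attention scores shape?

Input shape: (12, 170, 384)
Output shape: (12, 12, 170, 43)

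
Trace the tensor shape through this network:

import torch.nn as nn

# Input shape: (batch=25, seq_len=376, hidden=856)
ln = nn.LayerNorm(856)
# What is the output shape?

Input shape: (25, 376, 856)
Output shape: (25, 376, 856)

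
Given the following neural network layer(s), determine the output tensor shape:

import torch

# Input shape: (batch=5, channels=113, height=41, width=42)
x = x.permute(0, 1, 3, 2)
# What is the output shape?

Input shape: (5, 113, 41, 42)
Output shape: (5, 113, 42, 41)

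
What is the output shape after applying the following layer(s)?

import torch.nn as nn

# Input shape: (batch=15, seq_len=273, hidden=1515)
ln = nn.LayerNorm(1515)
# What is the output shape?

Input shape: (15, 273, 1515)
Output shape: (15, 273, 1515)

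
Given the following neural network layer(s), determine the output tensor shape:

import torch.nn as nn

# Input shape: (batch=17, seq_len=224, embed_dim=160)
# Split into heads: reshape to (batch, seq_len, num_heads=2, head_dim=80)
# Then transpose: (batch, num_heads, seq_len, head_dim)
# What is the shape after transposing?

Input shape: (17, 224, 160)
  -> after reshape: (17, 224, 2, 80)
Output shape: (17, 2, 224, 80)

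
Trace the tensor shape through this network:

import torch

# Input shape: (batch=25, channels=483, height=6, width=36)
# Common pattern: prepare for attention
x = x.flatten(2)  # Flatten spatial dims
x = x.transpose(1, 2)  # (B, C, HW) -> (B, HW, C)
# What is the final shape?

Input shape: (25, 483, 6, 36)
  -> after flatten(2): (25, 483, 216)
Output shape: (25, 216, 483)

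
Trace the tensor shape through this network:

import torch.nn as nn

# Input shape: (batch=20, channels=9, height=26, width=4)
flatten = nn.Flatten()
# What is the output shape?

Input shape: (20, 9, 26, 4)
Output shape: (20, 936)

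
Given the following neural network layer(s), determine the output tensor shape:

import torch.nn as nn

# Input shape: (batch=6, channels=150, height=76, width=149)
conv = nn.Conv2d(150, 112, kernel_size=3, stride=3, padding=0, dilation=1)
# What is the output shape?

Input shape: (6, 150, 76, 149)
Output shape: (6, 112, 25, 49)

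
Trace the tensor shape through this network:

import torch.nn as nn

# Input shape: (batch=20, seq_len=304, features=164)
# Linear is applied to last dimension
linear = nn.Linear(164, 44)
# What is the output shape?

Input shape: (20, 304, 164)
Output shape: (20, 304, 44)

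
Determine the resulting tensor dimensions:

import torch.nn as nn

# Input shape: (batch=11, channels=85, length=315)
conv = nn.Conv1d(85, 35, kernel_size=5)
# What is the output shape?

Input shape: (11, 85, 315)
Output shape: (11, 35, 311)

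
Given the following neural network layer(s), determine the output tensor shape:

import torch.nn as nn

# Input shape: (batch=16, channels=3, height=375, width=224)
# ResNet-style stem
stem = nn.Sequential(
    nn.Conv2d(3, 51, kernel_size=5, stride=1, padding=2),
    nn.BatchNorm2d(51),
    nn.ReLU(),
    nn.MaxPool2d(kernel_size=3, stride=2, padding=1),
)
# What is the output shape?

Input shape: (16, 3, 375, 224)
  -> after Conv2d 5x5 stride=1: (16, 51, 375, 224)
Output shape: (16, 51, 188, 112)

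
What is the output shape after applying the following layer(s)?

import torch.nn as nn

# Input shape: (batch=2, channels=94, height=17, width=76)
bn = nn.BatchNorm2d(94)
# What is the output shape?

Input shape: (2, 94, 17, 76)
Output shape: (2, 94, 17, 76)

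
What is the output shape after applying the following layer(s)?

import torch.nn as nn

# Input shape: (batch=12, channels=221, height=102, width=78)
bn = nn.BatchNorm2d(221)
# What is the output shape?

Input shape: (12, 221, 102, 78)
Output shape: (12, 221, 102, 78)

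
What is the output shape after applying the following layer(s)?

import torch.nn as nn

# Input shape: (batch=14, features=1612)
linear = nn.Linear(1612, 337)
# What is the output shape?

Input shape: (14, 1612)
Output shape: (14, 337)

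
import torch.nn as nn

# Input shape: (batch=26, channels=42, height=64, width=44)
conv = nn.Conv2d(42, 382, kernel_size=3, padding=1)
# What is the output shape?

Input shape: (26, 42, 64, 44)
Output shape: (26, 382, 64, 44)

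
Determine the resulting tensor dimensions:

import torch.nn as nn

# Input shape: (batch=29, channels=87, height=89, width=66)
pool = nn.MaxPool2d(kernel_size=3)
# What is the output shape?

Input shape: (29, 87, 89, 66)
Output shape: (29, 87, 29, 22)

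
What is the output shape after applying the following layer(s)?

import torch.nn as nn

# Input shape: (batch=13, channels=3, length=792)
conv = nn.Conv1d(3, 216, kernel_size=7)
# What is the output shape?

Input shape: (13, 3, 792)
Output shape: (13, 216, 786)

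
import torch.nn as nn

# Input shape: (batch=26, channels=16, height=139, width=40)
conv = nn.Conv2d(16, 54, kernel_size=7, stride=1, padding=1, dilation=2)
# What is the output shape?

Input shape: (26, 16, 139, 40)
Output shape: (26, 54, 129, 30)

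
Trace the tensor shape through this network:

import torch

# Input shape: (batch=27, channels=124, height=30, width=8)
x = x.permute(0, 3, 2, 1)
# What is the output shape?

Input shape: (27, 124, 30, 8)
Output shape: (27, 8, 30, 124)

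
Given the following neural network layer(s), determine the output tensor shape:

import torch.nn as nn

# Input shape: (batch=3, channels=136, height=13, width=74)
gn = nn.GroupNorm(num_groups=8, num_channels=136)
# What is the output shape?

Input shape: (3, 136, 13, 74)
Output shape: (3, 136, 13, 74)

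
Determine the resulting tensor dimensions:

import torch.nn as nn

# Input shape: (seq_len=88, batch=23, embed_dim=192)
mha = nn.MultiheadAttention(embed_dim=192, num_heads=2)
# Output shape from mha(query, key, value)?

Input shape: (88, 23, 192)
Output shape: (88, 23, 192)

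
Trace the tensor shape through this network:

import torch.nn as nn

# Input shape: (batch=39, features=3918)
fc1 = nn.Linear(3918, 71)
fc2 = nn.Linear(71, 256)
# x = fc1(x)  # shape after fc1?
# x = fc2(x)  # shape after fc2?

Input shape: (39, 3918)
  -> after fc1: (39, 71)
Output shape: (39, 256)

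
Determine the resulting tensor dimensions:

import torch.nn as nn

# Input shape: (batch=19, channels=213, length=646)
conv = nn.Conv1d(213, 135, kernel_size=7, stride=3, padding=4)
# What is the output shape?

Input shape: (19, 213, 646)
Output shape: (19, 135, 216)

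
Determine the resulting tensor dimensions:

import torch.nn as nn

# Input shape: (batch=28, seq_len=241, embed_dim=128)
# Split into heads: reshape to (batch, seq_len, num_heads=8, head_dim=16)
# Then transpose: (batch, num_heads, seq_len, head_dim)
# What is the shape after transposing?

Input shape: (28, 241, 128)
  -> after reshape: (28, 241, 8, 16)
Output shape: (28, 8, 241, 16)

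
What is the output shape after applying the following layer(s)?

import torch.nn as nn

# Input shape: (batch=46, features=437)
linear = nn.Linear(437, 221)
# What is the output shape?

Input shape: (46, 437)
Output shape: (46, 221)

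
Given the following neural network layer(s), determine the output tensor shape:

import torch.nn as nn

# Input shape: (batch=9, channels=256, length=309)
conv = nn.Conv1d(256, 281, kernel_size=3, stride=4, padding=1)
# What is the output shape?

Input shape: (9, 256, 309)
Output shape: (9, 281, 78)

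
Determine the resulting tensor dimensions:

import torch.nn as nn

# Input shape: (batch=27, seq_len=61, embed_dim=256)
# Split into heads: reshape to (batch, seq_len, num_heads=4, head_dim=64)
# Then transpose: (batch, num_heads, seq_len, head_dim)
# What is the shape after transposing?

Input shape: (27, 61, 256)
  -> after reshape: (27, 61, 4, 64)
Output shape: (27, 4, 61, 64)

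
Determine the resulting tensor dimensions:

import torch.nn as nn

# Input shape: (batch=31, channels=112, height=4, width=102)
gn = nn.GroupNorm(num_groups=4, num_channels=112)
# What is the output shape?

Input shape: (31, 112, 4, 102)
Output shape: (31, 112, 4, 102)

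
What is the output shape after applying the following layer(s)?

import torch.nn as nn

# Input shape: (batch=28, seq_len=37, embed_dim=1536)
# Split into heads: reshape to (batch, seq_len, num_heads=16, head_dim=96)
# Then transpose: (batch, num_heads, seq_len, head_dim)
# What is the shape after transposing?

Input shape: (28, 37, 1536)
  -> after reshape: (28, 37, 16, 96)
Output shape: (28, 16, 37, 96)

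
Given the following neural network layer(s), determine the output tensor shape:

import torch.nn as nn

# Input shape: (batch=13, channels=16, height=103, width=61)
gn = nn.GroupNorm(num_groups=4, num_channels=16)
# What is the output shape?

Input shape: (13, 16, 103, 61)
Output shape: (13, 16, 103, 61)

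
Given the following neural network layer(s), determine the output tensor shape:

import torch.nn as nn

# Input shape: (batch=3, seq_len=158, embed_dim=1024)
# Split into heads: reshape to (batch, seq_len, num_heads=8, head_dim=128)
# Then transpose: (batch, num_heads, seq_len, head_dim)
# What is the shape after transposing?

Input shape: (3, 158, 1024)
  -> after reshape: (3, 158, 8, 128)
Output shape: (3, 8, 158, 128)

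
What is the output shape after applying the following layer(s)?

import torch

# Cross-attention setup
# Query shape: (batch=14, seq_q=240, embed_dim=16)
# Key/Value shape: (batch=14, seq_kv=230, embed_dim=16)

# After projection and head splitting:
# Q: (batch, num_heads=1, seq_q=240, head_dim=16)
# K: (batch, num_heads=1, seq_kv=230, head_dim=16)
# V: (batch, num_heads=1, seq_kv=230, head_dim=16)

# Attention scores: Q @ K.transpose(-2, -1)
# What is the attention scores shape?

Input shape: (14, 240, 16)
Output shape: (14, 1, 240, 230)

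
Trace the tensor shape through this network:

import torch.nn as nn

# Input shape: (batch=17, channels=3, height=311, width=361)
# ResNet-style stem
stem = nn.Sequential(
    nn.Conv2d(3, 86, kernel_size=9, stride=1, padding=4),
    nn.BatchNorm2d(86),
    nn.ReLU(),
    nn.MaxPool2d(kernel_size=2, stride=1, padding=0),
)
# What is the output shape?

Input shape: (17, 3, 311, 361)
  -> after Conv2d 9x9 stride=1: (17, 86, 311, 361)
Output shape: (17, 86, 310, 360)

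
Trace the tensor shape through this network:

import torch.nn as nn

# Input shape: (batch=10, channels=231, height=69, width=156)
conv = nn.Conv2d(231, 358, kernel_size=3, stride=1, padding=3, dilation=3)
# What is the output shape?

Input shape: (10, 231, 69, 156)
Output shape: (10, 358, 69, 156)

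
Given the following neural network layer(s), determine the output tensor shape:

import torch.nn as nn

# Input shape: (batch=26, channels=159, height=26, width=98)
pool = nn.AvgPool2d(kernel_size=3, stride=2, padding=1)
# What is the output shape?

Input shape: (26, 159, 26, 98)
Output shape: (26, 159, 13, 49)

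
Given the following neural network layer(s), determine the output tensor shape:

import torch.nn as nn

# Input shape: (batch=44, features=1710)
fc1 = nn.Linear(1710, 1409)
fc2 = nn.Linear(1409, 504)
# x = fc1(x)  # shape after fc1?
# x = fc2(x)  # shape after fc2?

Input shape: (44, 1710)
  -> after fc1: (44, 1409)
Output shape: (44, 504)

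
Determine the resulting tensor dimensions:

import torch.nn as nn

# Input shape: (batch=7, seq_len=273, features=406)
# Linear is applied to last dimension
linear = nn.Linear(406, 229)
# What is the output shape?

Input shape: (7, 273, 406)
Output shape: (7, 273, 229)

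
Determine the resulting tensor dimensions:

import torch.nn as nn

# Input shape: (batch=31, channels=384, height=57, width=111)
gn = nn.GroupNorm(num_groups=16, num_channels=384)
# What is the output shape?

Input shape: (31, 384, 57, 111)
Output shape: (31, 384, 57, 111)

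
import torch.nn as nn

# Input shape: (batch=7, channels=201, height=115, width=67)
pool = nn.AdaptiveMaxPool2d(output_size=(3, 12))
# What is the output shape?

Input shape: (7, 201, 115, 67)
Output shape: (7, 201, 3, 12)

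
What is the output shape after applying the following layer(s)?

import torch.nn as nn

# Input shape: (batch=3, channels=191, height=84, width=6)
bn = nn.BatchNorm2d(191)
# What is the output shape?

Input shape: (3, 191, 84, 6)
Output shape: (3, 191, 84, 6)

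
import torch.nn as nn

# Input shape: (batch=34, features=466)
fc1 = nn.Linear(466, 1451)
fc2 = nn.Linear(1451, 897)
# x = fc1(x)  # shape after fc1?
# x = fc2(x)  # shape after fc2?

Input shape: (34, 466)
  -> after fc1: (34, 1451)
Output shape: (34, 897)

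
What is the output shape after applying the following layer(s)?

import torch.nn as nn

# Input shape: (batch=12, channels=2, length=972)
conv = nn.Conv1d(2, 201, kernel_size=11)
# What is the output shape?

Input shape: (12, 2, 972)
Output shape: (12, 201, 962)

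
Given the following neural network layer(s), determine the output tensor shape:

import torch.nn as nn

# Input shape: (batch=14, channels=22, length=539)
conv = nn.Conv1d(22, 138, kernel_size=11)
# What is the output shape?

Input shape: (14, 22, 539)
Output shape: (14, 138, 529)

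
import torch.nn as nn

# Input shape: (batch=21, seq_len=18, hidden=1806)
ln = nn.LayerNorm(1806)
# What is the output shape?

Input shape: (21, 18, 1806)
Output shape: (21, 18, 1806)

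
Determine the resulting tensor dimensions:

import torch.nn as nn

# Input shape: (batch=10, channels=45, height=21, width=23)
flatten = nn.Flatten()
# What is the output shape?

Input shape: (10, 45, 21, 23)
Output shape: (10, 21735)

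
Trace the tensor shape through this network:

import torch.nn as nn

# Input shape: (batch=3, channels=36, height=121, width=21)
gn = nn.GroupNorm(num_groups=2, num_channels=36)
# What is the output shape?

Input shape: (3, 36, 121, 21)
Output shape: (3, 36, 121, 21)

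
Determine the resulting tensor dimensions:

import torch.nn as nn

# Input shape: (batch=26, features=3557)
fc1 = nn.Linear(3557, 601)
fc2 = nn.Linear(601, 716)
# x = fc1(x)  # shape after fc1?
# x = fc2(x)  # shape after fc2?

Input shape: (26, 3557)
  -> after fc1: (26, 601)
Output shape: (26, 716)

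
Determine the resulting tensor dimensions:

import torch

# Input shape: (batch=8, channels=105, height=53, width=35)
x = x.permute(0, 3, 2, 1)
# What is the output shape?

Input shape: (8, 105, 53, 35)
Output shape: (8, 35, 53, 105)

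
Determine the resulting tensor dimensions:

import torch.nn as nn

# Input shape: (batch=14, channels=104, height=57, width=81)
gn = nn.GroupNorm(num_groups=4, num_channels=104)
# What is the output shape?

Input shape: (14, 104, 57, 81)
Output shape: (14, 104, 57, 81)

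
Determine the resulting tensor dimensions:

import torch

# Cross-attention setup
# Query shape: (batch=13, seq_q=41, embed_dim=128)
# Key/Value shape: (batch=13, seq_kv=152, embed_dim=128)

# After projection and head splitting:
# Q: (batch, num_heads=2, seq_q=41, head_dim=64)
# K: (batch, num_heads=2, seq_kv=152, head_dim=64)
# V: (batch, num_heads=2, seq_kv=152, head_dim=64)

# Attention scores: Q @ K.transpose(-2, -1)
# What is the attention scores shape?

Input shape: (13, 41, 128)
Output shape: (13, 2, 41, 152)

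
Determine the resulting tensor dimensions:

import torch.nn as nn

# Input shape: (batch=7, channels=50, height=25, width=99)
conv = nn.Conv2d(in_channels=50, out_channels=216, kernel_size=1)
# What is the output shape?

Input shape: (7, 50, 25, 99)
Output shape: (7, 216, 25, 99)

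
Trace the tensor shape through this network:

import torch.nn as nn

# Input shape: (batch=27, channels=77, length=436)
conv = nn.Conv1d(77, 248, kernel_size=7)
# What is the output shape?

Input shape: (27, 77, 436)
Output shape: (27, 248, 430)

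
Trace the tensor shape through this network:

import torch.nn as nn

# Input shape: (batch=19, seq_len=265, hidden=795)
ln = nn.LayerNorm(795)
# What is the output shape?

Input shape: (19, 265, 795)
Output shape: (19, 265, 795)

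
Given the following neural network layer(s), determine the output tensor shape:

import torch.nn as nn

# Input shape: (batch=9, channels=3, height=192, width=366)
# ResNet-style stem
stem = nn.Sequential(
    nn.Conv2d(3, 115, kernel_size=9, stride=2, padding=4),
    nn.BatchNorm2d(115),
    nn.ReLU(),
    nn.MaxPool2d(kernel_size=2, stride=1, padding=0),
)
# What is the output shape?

Input shape: (9, 3, 192, 366)
  -> after Conv2d 9x9 stride=2: (9, 115, 96, 183)
Output shape: (9, 115, 95, 182)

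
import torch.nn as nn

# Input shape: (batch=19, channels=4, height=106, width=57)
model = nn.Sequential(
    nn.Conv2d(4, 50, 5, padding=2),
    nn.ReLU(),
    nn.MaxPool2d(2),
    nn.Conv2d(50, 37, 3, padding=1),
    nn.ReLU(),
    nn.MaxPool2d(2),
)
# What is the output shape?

Input shape: (19, 4, 106, 57)
  -> after first Conv2d: (19, 50, 106, 57)
  -> after first MaxPool2d: (19, 50, 53, 28)
  -> after second Conv2d: (19, 37, 53, 28)
Output shape: (19, 37, 26, 14)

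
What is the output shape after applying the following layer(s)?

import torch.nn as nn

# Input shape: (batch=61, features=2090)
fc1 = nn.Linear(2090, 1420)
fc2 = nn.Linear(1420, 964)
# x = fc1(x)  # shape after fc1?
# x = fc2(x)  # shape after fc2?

Input shape: (61, 2090)
  -> after fc1: (61, 1420)
Output shape: (61, 964)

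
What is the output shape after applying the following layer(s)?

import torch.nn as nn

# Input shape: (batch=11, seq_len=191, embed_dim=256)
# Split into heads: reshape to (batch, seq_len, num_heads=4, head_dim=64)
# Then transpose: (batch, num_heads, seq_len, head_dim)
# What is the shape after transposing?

Input shape: (11, 191, 256)
  -> after reshape: (11, 191, 4, 64)
Output shape: (11, 4, 191, 64)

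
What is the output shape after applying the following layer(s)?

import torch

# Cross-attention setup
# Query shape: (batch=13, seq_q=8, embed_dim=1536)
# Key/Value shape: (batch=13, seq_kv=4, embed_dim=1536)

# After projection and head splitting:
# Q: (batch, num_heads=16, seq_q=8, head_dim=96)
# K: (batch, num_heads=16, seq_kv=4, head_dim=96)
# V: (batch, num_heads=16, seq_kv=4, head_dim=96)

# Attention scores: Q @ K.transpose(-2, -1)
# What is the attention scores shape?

Input shape: (13, 8, 1536)
Output shape: (13, 16, 8, 4)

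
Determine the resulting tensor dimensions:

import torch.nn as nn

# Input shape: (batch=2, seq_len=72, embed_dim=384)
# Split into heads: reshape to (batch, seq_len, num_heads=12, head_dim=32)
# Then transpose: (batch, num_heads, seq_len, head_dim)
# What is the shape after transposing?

Input shape: (2, 72, 384)
  -> after reshape: (2, 72, 12, 32)
Output shape: (2, 12, 72, 32)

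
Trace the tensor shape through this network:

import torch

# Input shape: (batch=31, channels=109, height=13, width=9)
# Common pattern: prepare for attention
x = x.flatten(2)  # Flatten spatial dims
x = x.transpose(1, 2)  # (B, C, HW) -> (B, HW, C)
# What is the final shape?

Input shape: (31, 109, 13, 9)
  -> after flatten(2): (31, 109, 117)
Output shape: (31, 117, 109)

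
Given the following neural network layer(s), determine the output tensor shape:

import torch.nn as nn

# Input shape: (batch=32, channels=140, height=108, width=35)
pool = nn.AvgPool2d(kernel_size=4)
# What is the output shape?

Input shape: (32, 140, 108, 35)
Output shape: (32, 140, 27, 8)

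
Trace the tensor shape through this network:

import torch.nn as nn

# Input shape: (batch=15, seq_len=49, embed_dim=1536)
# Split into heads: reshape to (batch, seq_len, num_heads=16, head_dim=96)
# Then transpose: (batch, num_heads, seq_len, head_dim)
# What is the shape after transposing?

Input shape: (15, 49, 1536)
  -> after reshape: (15, 49, 16, 96)
Output shape: (15, 16, 49, 96)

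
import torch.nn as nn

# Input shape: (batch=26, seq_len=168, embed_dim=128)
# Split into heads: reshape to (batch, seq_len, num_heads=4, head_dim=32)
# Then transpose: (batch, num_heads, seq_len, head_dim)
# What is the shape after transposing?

Input shape: (26, 168, 128)
  -> after reshape: (26, 168, 4, 32)
Output shape: (26, 4, 168, 32)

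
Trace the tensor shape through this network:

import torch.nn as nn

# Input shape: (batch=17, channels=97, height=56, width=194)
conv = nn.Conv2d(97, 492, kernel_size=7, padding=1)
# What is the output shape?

Input shape: (17, 97, 56, 194)
Output shape: (17, 492, 52, 190)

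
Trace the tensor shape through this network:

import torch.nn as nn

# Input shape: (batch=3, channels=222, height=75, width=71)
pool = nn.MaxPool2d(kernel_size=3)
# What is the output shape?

Input shape: (3, 222, 75, 71)
Output shape: (3, 222, 25, 23)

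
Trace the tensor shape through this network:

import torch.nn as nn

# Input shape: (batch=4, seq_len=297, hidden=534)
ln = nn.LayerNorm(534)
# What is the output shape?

Input shape: (4, 297, 534)
Output shape: (4, 297, 534)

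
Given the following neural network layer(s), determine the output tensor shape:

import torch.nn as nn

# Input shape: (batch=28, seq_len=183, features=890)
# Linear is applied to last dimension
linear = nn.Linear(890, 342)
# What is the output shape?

Input shape: (28, 183, 890)
Output shape: (28, 183, 342)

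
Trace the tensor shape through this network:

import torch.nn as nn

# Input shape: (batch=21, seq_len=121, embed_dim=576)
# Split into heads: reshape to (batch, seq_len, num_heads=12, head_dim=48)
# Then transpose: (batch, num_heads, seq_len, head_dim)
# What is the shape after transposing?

Input shape: (21, 121, 576)
  -> after reshape: (21, 121, 12, 48)
Output shape: (21, 12, 121, 48)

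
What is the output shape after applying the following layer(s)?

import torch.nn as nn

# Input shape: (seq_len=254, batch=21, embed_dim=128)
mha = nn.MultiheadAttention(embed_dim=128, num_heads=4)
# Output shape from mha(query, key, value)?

Input shape: (254, 21, 128)
Output shape: (254, 21, 128)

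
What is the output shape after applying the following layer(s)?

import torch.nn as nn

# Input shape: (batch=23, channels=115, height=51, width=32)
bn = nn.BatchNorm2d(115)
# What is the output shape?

Input shape: (23, 115, 51, 32)
Output shape: (23, 115, 51, 32)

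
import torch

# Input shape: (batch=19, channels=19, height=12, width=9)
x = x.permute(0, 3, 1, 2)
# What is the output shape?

Input shape: (19, 19, 12, 9)
Output shape: (19, 9, 19, 12)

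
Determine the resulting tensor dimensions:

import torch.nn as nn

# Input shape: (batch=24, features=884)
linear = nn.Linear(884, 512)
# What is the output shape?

Input shape: (24, 884)
Output shape: (24, 512)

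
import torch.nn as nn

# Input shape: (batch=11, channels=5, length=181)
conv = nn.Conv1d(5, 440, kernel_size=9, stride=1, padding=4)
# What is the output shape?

Input shape: (11, 5, 181)
Output shape: (11, 440, 181)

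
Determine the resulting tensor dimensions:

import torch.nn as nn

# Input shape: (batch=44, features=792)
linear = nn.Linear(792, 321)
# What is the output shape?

Input shape: (44, 792)
Output shape: (44, 321)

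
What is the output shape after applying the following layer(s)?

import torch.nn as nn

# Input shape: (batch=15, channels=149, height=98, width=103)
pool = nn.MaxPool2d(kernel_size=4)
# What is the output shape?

Input shape: (15, 149, 98, 103)
Output shape: (15, 149, 24, 25)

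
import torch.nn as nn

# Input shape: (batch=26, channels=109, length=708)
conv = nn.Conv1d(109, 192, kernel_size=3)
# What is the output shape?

Input shape: (26, 109, 708)
Output shape: (26, 192, 706)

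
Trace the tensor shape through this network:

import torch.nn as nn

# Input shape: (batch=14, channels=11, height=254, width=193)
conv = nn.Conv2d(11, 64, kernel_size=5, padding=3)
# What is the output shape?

Input shape: (14, 11, 254, 193)
Output shape: (14, 64, 256, 195)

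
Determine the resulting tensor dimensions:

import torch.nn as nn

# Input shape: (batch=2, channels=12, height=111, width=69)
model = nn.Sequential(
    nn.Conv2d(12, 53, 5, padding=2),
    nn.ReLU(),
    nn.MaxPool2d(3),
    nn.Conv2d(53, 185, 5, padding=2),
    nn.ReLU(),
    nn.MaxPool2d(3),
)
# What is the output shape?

Input shape: (2, 12, 111, 69)
  -> after first Conv2d: (2, 53, 111, 69)
  -> after first MaxPool2d: (2, 53, 37, 23)
  -> after second Conv2d: (2, 185, 37, 23)
Output shape: (2, 185, 12, 7)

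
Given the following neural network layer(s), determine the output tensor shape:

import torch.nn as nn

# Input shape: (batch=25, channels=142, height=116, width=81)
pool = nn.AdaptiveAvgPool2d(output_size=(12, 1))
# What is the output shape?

Input shape: (25, 142, 116, 81)
Output shape: (25, 142, 12, 1)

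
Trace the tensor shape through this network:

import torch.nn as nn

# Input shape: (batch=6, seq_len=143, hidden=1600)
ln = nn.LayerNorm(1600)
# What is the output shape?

Input shape: (6, 143, 1600)
Output shape: (6, 143, 1600)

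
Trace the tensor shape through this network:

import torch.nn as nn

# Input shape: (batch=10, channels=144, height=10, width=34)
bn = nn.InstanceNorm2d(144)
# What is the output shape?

Input shape: (10, 144, 10, 34)
Output shape: (10, 144, 10, 34)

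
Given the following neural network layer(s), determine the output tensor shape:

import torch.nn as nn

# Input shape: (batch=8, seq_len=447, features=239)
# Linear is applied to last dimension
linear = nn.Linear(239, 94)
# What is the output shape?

Input shape: (8, 447, 239)
Output shape: (8, 447, 94)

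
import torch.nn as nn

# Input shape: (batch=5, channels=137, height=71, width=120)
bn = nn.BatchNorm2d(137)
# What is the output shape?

Input shape: (5, 137, 71, 120)
Output shape: (5, 137, 71, 120)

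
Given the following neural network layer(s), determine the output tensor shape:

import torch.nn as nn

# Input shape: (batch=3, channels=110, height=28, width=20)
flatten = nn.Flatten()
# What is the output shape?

Input shape: (3, 110, 28, 20)
Output shape: (3, 61600)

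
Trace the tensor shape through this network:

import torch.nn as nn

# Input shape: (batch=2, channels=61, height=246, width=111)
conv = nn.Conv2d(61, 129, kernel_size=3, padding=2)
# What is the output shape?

Input shape: (2, 61, 246, 111)
Output shape: (2, 129, 248, 113)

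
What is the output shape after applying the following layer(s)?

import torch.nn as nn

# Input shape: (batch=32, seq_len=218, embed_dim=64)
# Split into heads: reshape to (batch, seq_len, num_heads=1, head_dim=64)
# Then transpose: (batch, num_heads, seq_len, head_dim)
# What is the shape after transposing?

Input shape: (32, 218, 64)
  -> after reshape: (32, 218, 1, 64)
Output shape: (32, 1, 218, 64)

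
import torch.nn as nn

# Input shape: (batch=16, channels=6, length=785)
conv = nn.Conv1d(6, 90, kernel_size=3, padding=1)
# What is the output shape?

Input shape: (16, 6, 785)
Output shape: (16, 90, 785)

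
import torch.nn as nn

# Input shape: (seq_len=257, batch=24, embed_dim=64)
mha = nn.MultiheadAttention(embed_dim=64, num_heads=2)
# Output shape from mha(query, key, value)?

Input shape: (257, 24, 64)
Output shape: (257, 24, 64)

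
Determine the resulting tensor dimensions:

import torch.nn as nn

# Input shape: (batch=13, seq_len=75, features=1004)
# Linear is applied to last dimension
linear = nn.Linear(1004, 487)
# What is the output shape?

Input shape: (13, 75, 1004)
Output shape: (13, 75, 487)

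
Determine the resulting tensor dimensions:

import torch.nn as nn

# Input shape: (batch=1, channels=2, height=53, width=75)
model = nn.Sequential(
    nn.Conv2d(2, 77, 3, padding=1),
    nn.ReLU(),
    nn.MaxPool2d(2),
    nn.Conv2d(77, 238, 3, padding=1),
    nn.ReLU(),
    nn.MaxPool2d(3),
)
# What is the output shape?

Input shape: (1, 2, 53, 75)
  -> after first Conv2d: (1, 77, 53, 75)
  -> after first MaxPool2d: (1, 77, 26, 37)
  -> after second Conv2d: (1, 238, 26, 37)
Output shape: (1, 238, 8, 12)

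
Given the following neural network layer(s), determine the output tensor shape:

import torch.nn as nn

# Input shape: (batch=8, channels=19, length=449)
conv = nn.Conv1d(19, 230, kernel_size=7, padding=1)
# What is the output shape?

Input shape: (8, 19, 449)
Output shape: (8, 230, 445)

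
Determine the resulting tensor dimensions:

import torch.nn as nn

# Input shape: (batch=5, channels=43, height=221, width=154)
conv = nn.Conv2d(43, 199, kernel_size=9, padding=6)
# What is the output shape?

Input shape: (5, 43, 221, 154)
Output shape: (5, 199, 225, 158)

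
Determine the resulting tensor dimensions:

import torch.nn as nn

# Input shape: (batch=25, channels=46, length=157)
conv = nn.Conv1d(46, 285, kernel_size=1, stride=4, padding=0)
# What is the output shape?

Input shape: (25, 46, 157)
Output shape: (25, 285, 40)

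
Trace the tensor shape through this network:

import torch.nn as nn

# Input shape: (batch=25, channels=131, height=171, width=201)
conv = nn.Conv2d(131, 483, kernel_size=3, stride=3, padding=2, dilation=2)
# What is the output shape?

Input shape: (25, 131, 171, 201)
Output shape: (25, 483, 57, 67)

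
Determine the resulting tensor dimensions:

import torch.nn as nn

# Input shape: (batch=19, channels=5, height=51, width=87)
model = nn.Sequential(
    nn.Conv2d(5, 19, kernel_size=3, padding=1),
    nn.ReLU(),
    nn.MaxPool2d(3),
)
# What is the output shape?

Input shape: (19, 5, 51, 87)
  -> after Conv2d: (19, 19, 51, 87)
  -> after ReLU: (19, 19, 51, 87)
Output shape: (19, 19, 17, 29)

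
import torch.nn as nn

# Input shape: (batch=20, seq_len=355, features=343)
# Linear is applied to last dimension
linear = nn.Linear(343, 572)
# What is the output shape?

Input shape: (20, 355, 343)
Output shape: (20, 355, 572)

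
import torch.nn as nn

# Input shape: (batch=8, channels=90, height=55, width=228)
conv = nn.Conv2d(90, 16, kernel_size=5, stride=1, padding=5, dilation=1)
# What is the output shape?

Input shape: (8, 90, 55, 228)
Output shape: (8, 16, 61, 234)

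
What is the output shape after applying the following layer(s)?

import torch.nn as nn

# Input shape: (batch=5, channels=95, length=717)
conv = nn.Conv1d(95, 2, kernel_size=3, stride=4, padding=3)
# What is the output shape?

Input shape: (5, 95, 717)
Output shape: (5, 2, 181)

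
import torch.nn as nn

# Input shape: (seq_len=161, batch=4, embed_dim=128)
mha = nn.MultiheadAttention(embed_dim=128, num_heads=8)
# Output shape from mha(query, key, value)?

Input shape: (161, 4, 128)
Output shape: (161, 4, 128)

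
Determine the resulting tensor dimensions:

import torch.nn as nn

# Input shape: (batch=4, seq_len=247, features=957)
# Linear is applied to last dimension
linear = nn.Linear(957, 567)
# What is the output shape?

Input shape: (4, 247, 957)
Output shape: (4, 247, 567)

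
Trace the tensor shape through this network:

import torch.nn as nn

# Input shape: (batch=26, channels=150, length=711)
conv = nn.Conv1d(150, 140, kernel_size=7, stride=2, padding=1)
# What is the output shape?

Input shape: (26, 150, 711)
Output shape: (26, 140, 354)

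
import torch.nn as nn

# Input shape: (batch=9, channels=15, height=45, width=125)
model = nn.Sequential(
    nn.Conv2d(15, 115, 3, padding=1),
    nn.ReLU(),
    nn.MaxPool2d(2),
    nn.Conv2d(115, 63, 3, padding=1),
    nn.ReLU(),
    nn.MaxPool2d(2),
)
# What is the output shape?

Input shape: (9, 15, 45, 125)
  -> after first Conv2d: (9, 115, 45, 125)
  -> after first MaxPool2d: (9, 115, 22, 62)
  -> after second Conv2d: (9, 63, 22, 62)
Output shape: (9, 63, 11, 31)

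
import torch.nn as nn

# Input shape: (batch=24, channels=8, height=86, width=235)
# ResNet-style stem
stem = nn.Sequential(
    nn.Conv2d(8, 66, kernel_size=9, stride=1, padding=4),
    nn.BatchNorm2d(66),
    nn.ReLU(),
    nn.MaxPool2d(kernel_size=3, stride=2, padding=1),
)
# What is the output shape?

Input shape: (24, 8, 86, 235)
  -> after Conv2d 9x9 stride=1: (24, 66, 86, 235)
Output shape: (24, 66, 43, 118)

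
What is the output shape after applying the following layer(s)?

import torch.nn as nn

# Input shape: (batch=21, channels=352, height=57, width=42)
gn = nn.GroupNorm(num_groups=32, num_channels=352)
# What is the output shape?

Input shape: (21, 352, 57, 42)
Output shape: (21, 352, 57, 42)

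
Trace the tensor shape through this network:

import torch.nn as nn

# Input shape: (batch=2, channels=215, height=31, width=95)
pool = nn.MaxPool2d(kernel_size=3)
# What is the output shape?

Input shape: (2, 215, 31, 95)
Output shape: (2, 215, 10, 31)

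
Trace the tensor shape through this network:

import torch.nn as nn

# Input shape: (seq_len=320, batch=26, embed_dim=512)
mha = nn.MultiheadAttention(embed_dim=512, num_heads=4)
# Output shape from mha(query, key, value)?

Input shape: (320, 26, 512)
Output shape: (320, 26, 512)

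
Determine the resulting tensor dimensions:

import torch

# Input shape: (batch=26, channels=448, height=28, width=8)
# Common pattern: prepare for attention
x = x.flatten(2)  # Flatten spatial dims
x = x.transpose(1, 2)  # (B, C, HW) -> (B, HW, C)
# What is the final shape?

Input shape: (26, 448, 28, 8)
  -> after flatten(2): (26, 448, 224)
Output shape: (26, 224, 448)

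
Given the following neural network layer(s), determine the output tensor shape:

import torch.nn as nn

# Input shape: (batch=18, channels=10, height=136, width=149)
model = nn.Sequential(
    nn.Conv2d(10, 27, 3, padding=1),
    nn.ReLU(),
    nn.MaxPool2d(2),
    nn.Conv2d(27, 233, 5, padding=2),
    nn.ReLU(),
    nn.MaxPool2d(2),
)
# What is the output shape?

Input shape: (18, 10, 136, 149)
  -> after first Conv2d: (18, 27, 136, 149)
  -> after first MaxPool2d: (18, 27, 68, 74)
  -> after second Conv2d: (18, 233, 68, 74)
Output shape: (18, 233, 34, 37)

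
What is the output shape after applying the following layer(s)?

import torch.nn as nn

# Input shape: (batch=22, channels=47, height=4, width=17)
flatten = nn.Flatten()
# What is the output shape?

Input shape: (22, 47, 4, 17)
Output shape: (22, 3196)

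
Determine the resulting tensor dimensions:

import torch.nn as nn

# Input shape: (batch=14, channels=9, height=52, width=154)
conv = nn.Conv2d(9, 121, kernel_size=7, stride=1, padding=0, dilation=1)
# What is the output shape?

Input shape: (14, 9, 52, 154)
Output shape: (14, 121, 46, 148)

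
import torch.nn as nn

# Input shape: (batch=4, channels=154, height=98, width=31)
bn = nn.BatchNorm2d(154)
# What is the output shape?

Input shape: (4, 154, 98, 31)
Output shape: (4, 154, 98, 31)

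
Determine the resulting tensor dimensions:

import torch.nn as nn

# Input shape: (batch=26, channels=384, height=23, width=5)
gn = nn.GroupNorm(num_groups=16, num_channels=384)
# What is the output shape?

Input shape: (26, 384, 23, 5)
Output shape: (26, 384, 23, 5)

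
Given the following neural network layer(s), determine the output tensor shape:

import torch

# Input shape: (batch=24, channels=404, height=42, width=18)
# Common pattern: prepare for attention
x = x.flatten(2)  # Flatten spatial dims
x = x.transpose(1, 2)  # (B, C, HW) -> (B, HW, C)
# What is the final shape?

Input shape: (24, 404, 42, 18)
  -> after flatten(2): (24, 404, 756)
Output shape: (24, 756, 404)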